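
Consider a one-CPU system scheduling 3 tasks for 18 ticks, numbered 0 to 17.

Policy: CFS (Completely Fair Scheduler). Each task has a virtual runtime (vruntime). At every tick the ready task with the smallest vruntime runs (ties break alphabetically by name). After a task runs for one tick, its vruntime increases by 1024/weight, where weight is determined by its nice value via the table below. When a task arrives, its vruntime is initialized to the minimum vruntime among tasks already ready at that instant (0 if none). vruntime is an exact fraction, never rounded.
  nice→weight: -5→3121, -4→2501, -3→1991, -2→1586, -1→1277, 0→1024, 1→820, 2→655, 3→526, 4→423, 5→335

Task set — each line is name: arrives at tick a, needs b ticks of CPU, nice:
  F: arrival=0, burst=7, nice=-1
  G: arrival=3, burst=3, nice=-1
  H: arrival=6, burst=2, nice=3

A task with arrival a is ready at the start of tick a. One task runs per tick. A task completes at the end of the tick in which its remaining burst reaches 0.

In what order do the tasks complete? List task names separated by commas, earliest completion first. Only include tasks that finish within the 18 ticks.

completion order = G, F, H

t=0: vr[F=0] → run F
t=1: vr[F=1024/1277] → run F
t=2: vr[F=2048/1277] → run F
t=3: vr[F=3072/1277 G=3072/1277] → run F
t=4: vr[F=4096/1277 G=3072/1277] → run G
t=5: vr[F=4096/1277 G=4096/1277] → run F
t=6: vr[F=5120/1277 G=4096/1277 H=4096/1277] → run G
t=7: vr[F=5120/1277 G=5120/1277 H=4096/1277] → run H
t=8: vr[F=5120/1277 G=5120/1277 H=1731072/335851] → run F
t=9: vr[F=6144/1277 G=5120/1277 H=1731072/335851] → run G
t=10: vr[F=6144/1277 H=1731072/335851] → run F
t=11: vr[H=1731072/335851] → run H
t=12: (idle)
t=13: (idle)
t=14: (idle)
t=15: (idle)
t=16: (idle)
t=17: (idle)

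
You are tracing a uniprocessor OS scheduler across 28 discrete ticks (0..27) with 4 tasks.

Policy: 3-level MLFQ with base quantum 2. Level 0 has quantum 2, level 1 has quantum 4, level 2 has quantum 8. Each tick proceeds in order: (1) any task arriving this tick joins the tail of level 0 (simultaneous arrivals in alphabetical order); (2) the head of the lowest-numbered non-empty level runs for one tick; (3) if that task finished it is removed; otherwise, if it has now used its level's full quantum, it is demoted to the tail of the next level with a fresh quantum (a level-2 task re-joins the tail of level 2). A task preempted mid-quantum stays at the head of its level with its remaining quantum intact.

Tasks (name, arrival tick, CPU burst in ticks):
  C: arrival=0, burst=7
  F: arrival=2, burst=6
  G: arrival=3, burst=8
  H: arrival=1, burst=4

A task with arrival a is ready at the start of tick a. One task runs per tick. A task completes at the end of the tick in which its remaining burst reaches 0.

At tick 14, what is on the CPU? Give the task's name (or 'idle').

running at tick 14 = F

t=0: L0/L1/L2 = C/-/- → run C
t=1: L0/L1/L2 = CH/-/- → run C
t=2: L0/L1/L2 = HF/C/- → run H
t=3: L0/L1/L2 = HFG/C/- → run H
t=4: L0/L1/L2 = FG/CH/- → run F
t=5: L0/L1/L2 = FG/CH/- → run F
t=6: L0/L1/L2 = G/CHF/- → run G
t=7: L0/L1/L2 = G/CHF/- → run G
t=8: L0/L1/L2 = -/CHFG/- → run C
t=9: L0/L1/L2 = -/CHFG/- → run C
t=10: L0/L1/L2 = -/CHFG/- → run C
t=11: L0/L1/L2 = -/CHFG/- → run C
t=12: L0/L1/L2 = -/HFG/C → run H
t=13: L0/L1/L2 = -/HFG/C → run H
t=14: L0/L1/L2 = -/FG/C → run F
t=15: L0/L1/L2 = -/FG/C → run F
t=16: L0/L1/L2 = -/FG/C → run F
t=17: L0/L1/L2 = -/FG/C → run F
t=18: L0/L1/L2 = -/G/C → run G
t=19: L0/L1/L2 = -/G/C → run G
t=20: L0/L1/L2 = -/G/C → run G
t=21: L0/L1/L2 = -/G/C → run G
t=22: L0/L1/L2 = -/-/CG → run C
t=23: L0/L1/L2 = -/-/G → run G
t=24: L0/L1/L2 = -/-/G → run G
t=25: (idle)
t=26: (idle)
t=27: (idle)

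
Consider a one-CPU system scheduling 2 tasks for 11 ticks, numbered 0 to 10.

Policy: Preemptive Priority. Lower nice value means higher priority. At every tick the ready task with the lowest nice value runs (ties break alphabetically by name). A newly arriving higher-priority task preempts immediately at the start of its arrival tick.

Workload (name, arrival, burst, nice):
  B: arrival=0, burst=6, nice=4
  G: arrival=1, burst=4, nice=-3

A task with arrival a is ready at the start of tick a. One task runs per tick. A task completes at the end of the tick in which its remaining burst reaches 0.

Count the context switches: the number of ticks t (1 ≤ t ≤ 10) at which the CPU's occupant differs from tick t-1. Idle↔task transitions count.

context switches = 3

t=0: ready={B} → run B
t=1: ready={B,G} → run G
t=2: ready={B,G} → run G
t=3: ready={B,G} → run G
t=4: ready={B,G} → run G
t=5: ready={B} → run B
t=6: ready={B} → run B
t=7: ready={B} → run B
t=8: ready={B} → run B
t=9: ready={B} → run B
t=10: (idle)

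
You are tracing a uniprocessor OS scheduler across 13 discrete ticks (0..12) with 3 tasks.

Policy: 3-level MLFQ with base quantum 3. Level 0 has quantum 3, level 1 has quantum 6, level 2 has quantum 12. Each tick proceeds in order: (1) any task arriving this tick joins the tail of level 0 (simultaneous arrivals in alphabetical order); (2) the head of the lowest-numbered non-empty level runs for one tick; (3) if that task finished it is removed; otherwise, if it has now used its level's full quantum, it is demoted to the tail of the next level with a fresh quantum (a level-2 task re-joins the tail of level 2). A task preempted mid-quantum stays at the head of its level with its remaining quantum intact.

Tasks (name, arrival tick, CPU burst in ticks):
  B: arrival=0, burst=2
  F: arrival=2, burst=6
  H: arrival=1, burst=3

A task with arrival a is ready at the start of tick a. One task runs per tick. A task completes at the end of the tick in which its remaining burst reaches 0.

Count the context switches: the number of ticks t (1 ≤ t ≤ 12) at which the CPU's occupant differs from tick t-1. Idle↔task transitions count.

t=0: L0/L1/L2 = B/-/- → run B
t=1: L0/L1/L2 = BH/-/- → run B
t=2: L0/L1/L2 = HF/-/- → run H
t=3: L0/L1/L2 = HF/-/- → run H
t=4: L0/L1/L2 = HF/-/- → run H
t=5: L0/L1/L2 = F/-/- → run F
t=6: L0/L1/L2 = F/-/- → run F
t=7: L0/L1/L2 = F/-/- → run F
t=8: L0/L1/L2 = -/F/- → run F
t=9: L0/L1/L2 = -/F/- → run F
t=10: L0/L1/L2 = -/F/- → run F
t=11: (idle)
t=12: (idle)

context switches = 3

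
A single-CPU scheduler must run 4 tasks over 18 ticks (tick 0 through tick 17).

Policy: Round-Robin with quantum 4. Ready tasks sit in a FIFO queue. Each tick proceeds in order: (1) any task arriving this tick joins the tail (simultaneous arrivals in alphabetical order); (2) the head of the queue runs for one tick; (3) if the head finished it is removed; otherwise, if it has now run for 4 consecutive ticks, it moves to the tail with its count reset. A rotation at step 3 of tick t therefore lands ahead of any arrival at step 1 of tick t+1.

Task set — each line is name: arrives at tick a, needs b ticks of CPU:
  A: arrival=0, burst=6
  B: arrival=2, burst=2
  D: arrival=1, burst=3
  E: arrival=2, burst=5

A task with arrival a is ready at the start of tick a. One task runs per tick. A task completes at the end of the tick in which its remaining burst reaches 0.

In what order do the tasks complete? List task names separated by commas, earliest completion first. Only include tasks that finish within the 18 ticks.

t=0: queue=[A] q_used=0 → run A
t=1: queue=[A,D] q_used=1 → run A
t=2: queue=[A,D,B,E] q_used=2 → run A
t=3: queue=[A,D,B,E] q_used=3 → run A
t=4: queue=[D,B,E,A] q_used=0 → run D
t=5: queue=[D,B,E,A] q_used=1 → run D
t=6: queue=[D,B,E,A] q_used=2 → run D
t=7: queue=[B,E,A] q_used=0 → run B
t=8: queue=[B,E,A] q_used=1 → run B
t=9: queue=[E,A] q_used=0 → run E
t=10: queue=[E,A] q_used=1 → run E
t=11: queue=[E,A] q_used=2 → run E
t=12: queue=[E,A] q_used=3 → run E
t=13: queue=[A,E] q_used=0 → run A
t=14: queue=[A,E] q_used=1 → run A
t=15: queue=[E] q_used=0 → run E
t=16: (idle)
t=17: (idle)

completion order = D, B, A, E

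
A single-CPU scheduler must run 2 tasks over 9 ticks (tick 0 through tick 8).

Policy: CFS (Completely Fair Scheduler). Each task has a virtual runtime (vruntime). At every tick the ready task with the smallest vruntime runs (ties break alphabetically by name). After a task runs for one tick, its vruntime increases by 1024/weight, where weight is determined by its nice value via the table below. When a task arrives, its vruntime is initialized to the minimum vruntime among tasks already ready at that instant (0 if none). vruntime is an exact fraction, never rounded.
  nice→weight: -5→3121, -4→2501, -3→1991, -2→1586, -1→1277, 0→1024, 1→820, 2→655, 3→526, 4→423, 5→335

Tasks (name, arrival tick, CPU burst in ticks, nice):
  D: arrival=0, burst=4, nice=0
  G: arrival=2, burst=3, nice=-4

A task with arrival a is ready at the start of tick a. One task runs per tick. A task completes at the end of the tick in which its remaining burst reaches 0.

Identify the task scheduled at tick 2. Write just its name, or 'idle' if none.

running at tick 2 = D

t=0: vr[D=0] → run D
t=1: vr[D=1] → run D
t=2: vr[D=2 G=2] → run D
t=3: vr[D=3 G=2] → run G
t=4: vr[D=3 G=6026/2501] → run G
t=5: vr[D=3 G=7050/2501] → run G
t=6: vr[D=3] → run D
t=7: (idle)
t=8: (idle)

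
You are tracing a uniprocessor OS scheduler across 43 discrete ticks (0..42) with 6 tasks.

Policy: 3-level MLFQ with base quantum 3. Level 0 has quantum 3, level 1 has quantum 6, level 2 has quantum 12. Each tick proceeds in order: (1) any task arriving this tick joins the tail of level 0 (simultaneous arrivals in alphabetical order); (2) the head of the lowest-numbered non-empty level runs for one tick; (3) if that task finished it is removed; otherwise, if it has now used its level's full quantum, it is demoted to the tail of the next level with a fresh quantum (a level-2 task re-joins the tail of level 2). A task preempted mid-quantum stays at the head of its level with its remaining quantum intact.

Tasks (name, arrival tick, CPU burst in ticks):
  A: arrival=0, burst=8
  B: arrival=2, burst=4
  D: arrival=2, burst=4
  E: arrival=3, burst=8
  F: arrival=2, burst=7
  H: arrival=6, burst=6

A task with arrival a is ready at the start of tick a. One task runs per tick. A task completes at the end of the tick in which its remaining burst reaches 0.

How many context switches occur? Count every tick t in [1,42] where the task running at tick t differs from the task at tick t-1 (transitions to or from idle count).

t=0: L0/L1/L2 = A/-/- → run A
t=1: L0/L1/L2 = A/-/- → run A
t=2: L0/L1/L2 = ABDF/-/- → run A
t=3: L0/L1/L2 = BDFE/A/- → run B
t=4: L0/L1/L2 = BDFE/A/- → run B
t=5: L0/L1/L2 = BDFE/A/- → run B
t=6: L0/L1/L2 = DFEH/AB/- → run D
t=7: L0/L1/L2 = DFEH/AB/- → run D
t=8: L0/L1/L2 = DFEH/AB/- → run D
t=9: L0/L1/L2 = FEH/ABD/- → run F
t=10: L0/L1/L2 = FEH/ABD/- → run F
t=11: L0/L1/L2 = FEH/ABD/- → run F
t=12: L0/L1/L2 = EH/ABDF/- → run E
t=13: L0/L1/L2 = EH/ABDF/- → run E
t=14: L0/L1/L2 = EH/ABDF/- → run E
t=15: L0/L1/L2 = H/ABDFE/- → run H
t=16: L0/L1/L2 = H/ABDFE/- → run H
t=17: L0/L1/L2 = H/ABDFE/- → run H
t=18: L0/L1/L2 = -/ABDFEH/- → run A
t=19: L0/L1/L2 = -/ABDFEH/- → run A
t=20: L0/L1/L2 = -/ABDFEH/- → run A
t=21: L0/L1/L2 = -/ABDFEH/- → run A
t=22: L0/L1/L2 = -/ABDFEH/- → run A
t=23: L0/L1/L2 = -/BDFEH/- → run B
t=24: L0/L1/L2 = -/DFEH/- → run D
t=25: L0/L1/L2 = -/FEH/- → run F
t=26: L0/L1/L2 = -/FEH/- → run F
t=27: L0/L1/L2 = -/FEH/- → run F
t=28: L0/L1/L2 = -/FEH/- → run F
t=29: L0/L1/L2 = -/EH/- → run E
t=30: L0/L1/L2 = -/EH/- → run E
t=31: L0/L1/L2 = -/EH/- → run E
t=32: L0/L1/L2 = -/EH/- → run E
t=33: L0/L1/L2 = -/EH/- → run E
t=34: L0/L1/L2 = -/H/- → run H
t=35: L0/L1/L2 = -/H/- → run H
t=36: L0/L1/L2 = -/H/- → run H
t=37: (idle)
t=38: (idle)
t=39: (idle)
t=40: (idle)
t=41: (idle)
t=42: (idle)

context switches = 12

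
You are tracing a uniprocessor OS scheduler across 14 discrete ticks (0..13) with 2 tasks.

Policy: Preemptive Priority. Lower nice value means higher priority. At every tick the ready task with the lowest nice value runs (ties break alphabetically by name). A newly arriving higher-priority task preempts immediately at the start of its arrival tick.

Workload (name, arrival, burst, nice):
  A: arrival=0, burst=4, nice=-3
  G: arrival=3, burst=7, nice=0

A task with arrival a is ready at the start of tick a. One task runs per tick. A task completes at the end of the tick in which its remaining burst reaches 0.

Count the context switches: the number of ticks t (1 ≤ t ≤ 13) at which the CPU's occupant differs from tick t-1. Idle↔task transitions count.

t=0: ready={A} → run A
t=1: ready={A} → run A
t=2: ready={A} → run A
t=3: ready={A,G} → run A
t=4: ready={G} → run G
t=5: ready={G} → run G
t=6: ready={G} → run G
t=7: ready={G} → run G
t=8: ready={G} → run G
t=9: ready={G} → run G
t=10: ready={G} → run G
t=11: (idle)
t=12: (idle)
t=13: (idle)

context switches = 2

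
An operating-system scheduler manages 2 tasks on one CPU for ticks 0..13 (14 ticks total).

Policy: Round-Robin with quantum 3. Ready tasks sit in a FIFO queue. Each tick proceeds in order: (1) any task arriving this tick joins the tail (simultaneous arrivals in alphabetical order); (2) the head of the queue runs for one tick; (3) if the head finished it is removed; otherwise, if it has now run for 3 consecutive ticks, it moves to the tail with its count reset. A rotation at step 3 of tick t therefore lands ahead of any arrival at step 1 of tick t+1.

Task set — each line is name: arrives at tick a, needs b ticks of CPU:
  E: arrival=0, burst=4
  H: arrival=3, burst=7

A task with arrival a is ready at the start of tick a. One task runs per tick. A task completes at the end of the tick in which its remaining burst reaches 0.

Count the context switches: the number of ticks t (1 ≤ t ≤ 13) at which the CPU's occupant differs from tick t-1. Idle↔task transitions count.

context switches = 2

t=0: queue=[E] q_used=0 → run E
t=1: queue=[E] q_used=1 → run E
t=2: queue=[E] q_used=2 → run E
t=3: queue=[E,H] q_used=0 → run E
t=4: queue=[H] q_used=0 → run H
t=5: queue=[H] q_used=1 → run H
t=6: queue=[H] q_used=2 → run H
t=7: queue=[H] q_used=0 → run H
t=8: queue=[H] q_used=1 → run H
t=9: queue=[H] q_used=2 → run H
t=10: queue=[H] q_used=0 → run H
t=11: (idle)
t=12: (idle)
t=13: (idle)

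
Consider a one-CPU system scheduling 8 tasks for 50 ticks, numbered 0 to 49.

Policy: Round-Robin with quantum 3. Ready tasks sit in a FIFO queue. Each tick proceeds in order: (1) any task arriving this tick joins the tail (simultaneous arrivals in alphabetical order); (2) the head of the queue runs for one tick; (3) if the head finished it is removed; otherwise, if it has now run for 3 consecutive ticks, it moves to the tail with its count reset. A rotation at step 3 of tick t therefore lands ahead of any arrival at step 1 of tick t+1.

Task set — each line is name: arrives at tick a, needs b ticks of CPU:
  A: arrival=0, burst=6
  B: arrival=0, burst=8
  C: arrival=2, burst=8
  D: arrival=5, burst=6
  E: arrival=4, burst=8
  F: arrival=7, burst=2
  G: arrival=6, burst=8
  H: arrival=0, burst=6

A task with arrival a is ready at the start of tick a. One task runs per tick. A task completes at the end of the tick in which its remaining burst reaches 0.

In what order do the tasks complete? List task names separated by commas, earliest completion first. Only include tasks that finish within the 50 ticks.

completion order = A, F, H, D, B, C, E

t=0: queue=[A,B,H] q_used=0 → run A
t=1: queue=[A,B,H] q_used=1 → run A
t=2: queue=[A,B,H,C] q_used=2 → run A
t=3: queue=[B,H,C,A] q_used=0 → run B
t=4: queue=[B,H,C,A,E] q_used=1 → run B
t=5: queue=[B,H,C,A,E,D] q_used=2 → run B
t=6: queue=[H,C,A,E,D,B,G] q_used=0 → run H
t=7: queue=[H,C,A,E,D,B,G,F] q_used=1 → run H
t=8: queue=[H,C,A,E,D,B,G,F] q_used=2 → run H
t=9: queue=[C,A,E,D,B,G,F,H] q_used=0 → run C
t=10: queue=[C,A,E,D,B,G,F,H] q_used=1 → run C
t=11: queue=[C,A,E,D,B,G,F,H] q_used=2 → run C
t=12: queue=[A,E,D,B,G,F,H,C] q_used=0 → run A
t=13: queue=[A,E,D,B,G,F,H,C] q_used=1 → run A
t=14: queue=[A,E,D,B,G,F,H,C] q_used=2 → run A
t=15: queue=[E,D,B,G,F,H,C] q_used=0 → run E
t=16: queue=[E,D,B,G,F,H,C] q_used=1 → run E
t=17: queue=[E,D,B,G,F,H,C] q_used=2 → run E
t=18: queue=[D,B,G,F,H,C,E] q_used=0 → run D
t=19: queue=[D,B,G,F,H,C,E] q_used=1 → run D
t=20: queue=[D,B,G,F,H,C,E] q_used=2 → run D
t=21: queue=[B,G,F,H,C,E,D] q_used=0 → run B
t=22: queue=[B,G,F,H,C,E,D] q_used=1 → run B
t=23: queue=[B,G,F,H,C,E,D] q_used=2 → run B
t=24: queue=[G,F,H,C,E,D,B] q_used=0 → run G
t=25: queue=[G,F,H,C,E,D,B] q_used=1 → run G
t=26: queue=[G,F,H,C,E,D,B] q_used=2 → run G
t=27: queue=[F,H,C,E,D,B,G] q_used=0 → run F
t=28: queue=[F,H,C,E,D,B,G] q_used=1 → run F
t=29: queue=[H,C,E,D,B,G] q_used=0 → run H
t=30: queue=[H,C,E,D,B,G] q_used=1 → run H
t=31: queue=[H,C,E,D,B,G] q_used=2 → run H
t=32: queue=[C,E,D,B,G] q_used=0 → run C
t=33: queue=[C,E,D,B,G] q_used=1 → run C
t=34: queue=[C,E,D,B,G] q_used=2 → run C
t=35: queue=[E,D,B,G,C] q_used=0 → run E
t=36: queue=[E,D,B,G,C] q_used=1 → run E
t=37: queue=[E,D,B,G,C] q_used=2 → run E
t=38: queue=[D,B,G,C,E] q_used=0 → run D
t=39: queue=[D,B,G,C,E] q_used=1 → run D
t=40: queue=[D,B,G,C,E] q_used=2 → run D
t=41: queue=[B,G,C,E] q_used=0 → run B
t=42: queue=[B,G,C,E] q_used=1 → run B
t=43: queue=[G,C,E] q_used=0 → run G
t=44: queue=[G,C,E] q_used=1 → run G
t=45: queue=[G,C,E] q_used=2 → run G
t=46: queue=[C,E,G] q_used=0 → run C
t=47: queue=[C,E,G] q_used=1 → run C
t=48: queue=[E,G] q_used=0 → run E
t=49: queue=[E,G] q_used=1 → run E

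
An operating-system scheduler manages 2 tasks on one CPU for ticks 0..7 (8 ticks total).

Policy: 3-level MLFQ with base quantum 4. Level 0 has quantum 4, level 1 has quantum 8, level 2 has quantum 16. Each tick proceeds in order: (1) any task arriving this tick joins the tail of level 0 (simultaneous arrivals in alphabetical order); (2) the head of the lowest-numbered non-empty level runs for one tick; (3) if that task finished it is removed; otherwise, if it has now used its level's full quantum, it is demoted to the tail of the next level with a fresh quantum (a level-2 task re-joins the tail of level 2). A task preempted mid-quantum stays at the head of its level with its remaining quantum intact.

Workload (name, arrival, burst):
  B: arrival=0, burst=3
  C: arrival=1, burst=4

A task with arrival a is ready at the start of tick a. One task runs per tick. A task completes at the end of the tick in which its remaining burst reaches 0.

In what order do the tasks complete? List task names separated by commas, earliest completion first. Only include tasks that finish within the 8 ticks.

completion order = B, C

t=0: L0/L1/L2 = B/-/- → run B
t=1: L0/L1/L2 = BC/-/- → run B
t=2: L0/L1/L2 = BC/-/- → run B
t=3: L0/L1/L2 = C/-/- → run C
t=4: L0/L1/L2 = C/-/- → run C
t=5: L0/L1/L2 = C/-/- → run C
t=6: L0/L1/L2 = C/-/- → run C
t=7: (idle)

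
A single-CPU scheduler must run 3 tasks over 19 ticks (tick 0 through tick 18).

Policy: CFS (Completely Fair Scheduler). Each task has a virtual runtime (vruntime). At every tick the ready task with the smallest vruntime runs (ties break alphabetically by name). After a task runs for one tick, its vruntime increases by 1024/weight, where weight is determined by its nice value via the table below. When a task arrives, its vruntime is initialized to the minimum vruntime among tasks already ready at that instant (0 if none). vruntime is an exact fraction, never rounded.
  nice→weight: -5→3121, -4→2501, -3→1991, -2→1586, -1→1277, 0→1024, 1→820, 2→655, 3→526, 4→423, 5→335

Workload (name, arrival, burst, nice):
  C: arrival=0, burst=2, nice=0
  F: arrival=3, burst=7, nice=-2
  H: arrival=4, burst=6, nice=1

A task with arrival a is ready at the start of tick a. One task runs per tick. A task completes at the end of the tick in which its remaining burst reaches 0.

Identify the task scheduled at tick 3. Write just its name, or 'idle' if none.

running at tick 3 = F

t=0: vr[C=0] → run C
t=1: vr[C=1] → run C
t=2: (idle)
t=3: vr[F=0] → run F
t=4: vr[F=512/793 H=512/793] → run F
t=5: vr[F=1024/793 H=512/793] → run H
t=6: vr[F=1024/793 H=307968/162565] → run F
t=7: vr[F=1536/793 H=307968/162565] → run H
t=8: vr[F=1536/793 H=510976/162565] → run F
t=9: vr[F=2048/793 H=510976/162565] → run F
t=10: vr[F=2560/793 H=510976/162565] → run H
t=11: vr[F=2560/793 H=713984/162565] → run F
t=12: vr[F=3072/793 H=713984/162565] → run F
t=13: vr[H=713984/162565] → run H
t=14: vr[H=916992/162565] → run H
t=15: vr[H=224000/32513] → run H
t=16: (idle)
t=17: (idle)
t=18: (idle)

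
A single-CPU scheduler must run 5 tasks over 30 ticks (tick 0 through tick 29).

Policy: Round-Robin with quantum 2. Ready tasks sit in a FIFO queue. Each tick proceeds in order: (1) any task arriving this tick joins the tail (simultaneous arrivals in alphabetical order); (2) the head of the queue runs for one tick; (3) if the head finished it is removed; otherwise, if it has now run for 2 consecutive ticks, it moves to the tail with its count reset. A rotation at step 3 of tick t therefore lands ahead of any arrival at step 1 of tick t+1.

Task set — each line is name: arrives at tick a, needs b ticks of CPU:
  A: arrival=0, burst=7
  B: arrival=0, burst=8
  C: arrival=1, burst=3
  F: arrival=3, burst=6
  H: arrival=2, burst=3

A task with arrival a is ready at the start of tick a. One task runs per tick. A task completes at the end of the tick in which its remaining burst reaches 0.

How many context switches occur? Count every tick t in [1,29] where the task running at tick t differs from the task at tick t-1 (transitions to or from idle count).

context switches = 15

t=0: queue=[A,B] q_used=0 → run A
t=1: queue=[A,B,C] q_used=1 → run A
t=2: queue=[B,C,A,H] q_used=0 → run B
t=3: queue=[B,C,A,H,F] q_used=1 → run B
t=4: queue=[C,A,H,F,B] q_used=0 → run C
t=5: queue=[C,A,H,F,B] q_used=1 → run C
t=6: queue=[A,H,F,B,C] q_used=0 → run A
t=7: queue=[A,H,F,B,C] q_used=1 → run A
t=8: queue=[H,F,B,C,A] q_used=0 → run H
t=9: queue=[H,F,B,C,A] q_used=1 → run H
t=10: queue=[F,B,C,A,H] q_used=0 → run F
t=11: queue=[F,B,C,A,H] q_used=1 → run F
t=12: queue=[B,C,A,H,F] q_used=0 → run B
t=13: queue=[B,C,A,H,F] q_used=1 → run B
t=14: queue=[C,A,H,F,B] q_used=0 → run C
t=15: queue=[A,H,F,B] q_used=0 → run A
t=16: queue=[A,H,F,B] q_used=1 → run A
t=17: queue=[H,F,B,A] q_used=0 → run H
t=18: queue=[F,B,A] q_used=0 → run F
t=19: queue=[F,B,A] q_used=1 → run F
t=20: queue=[B,A,F] q_used=0 → run B
t=21: queue=[B,A,F] q_used=1 → run B
t=22: queue=[A,F,B] q_used=0 → run A
t=23: queue=[F,B] q_used=0 → run F
t=24: queue=[F,B] q_used=1 → run F
t=25: queue=[B] q_used=0 → run B
t=26: queue=[B] q_used=1 → run B
t=27: (idle)
t=28: (idle)
t=29: (idle)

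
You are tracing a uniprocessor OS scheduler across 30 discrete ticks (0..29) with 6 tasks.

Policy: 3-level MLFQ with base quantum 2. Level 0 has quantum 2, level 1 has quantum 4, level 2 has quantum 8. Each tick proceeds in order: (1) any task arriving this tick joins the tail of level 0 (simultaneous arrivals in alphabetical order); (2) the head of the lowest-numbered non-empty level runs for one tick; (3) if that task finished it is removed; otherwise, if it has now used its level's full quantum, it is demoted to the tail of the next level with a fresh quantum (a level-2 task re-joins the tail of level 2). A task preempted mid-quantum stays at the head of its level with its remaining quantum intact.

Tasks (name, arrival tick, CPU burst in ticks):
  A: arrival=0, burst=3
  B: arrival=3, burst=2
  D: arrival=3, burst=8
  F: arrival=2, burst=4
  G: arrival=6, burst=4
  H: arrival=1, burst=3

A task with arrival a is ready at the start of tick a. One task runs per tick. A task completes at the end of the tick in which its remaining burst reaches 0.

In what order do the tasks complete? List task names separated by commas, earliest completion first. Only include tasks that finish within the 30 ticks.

completion order = B, A, H, F, G, D

t=0: L0/L1/L2 = A/-/- → run A
t=1: L0/L1/L2 = AH/-/- → run A
t=2: L0/L1/L2 = HF/A/- → run H
t=3: L0/L1/L2 = HFBD/A/- → run H
t=4: L0/L1/L2 = FBD/AH/- → run F
t=5: L0/L1/L2 = FBD/AH/- → run F
t=6: L0/L1/L2 = BDG/AHF/- → run B
t=7: L0/L1/L2 = BDG/AHF/- → run B
t=8: L0/L1/L2 = DG/AHF/- → run D
t=9: L0/L1/L2 = DG/AHF/- → run D
t=10: L0/L1/L2 = G/AHFD/- → run G
t=11: L0/L1/L2 = G/AHFD/- → run G
t=12: L0/L1/L2 = -/AHFDG/- → run A
t=13: L0/L1/L2 = -/HFDG/- → run H
t=14: L0/L1/L2 = -/FDG/- → run F
t=15: L0/L1/L2 = -/FDG/- → run F
t=16: L0/L1/L2 = -/DG/- → run D
t=17: L0/L1/L2 = -/DG/- → run D
t=18: L0/L1/L2 = -/DG/- → run D
t=19: L0/L1/L2 = -/DG/- → run D
t=20: L0/L1/L2 = -/G/D → run G
t=21: L0/L1/L2 = -/G/D → run G
t=22: L0/L1/L2 = -/-/D → run D
t=23: L0/L1/L2 = -/-/D → run D
t=24: (idle)
t=25: (idle)
t=26: (idle)
t=27: (idle)
t=28: (idle)
t=29: (idle)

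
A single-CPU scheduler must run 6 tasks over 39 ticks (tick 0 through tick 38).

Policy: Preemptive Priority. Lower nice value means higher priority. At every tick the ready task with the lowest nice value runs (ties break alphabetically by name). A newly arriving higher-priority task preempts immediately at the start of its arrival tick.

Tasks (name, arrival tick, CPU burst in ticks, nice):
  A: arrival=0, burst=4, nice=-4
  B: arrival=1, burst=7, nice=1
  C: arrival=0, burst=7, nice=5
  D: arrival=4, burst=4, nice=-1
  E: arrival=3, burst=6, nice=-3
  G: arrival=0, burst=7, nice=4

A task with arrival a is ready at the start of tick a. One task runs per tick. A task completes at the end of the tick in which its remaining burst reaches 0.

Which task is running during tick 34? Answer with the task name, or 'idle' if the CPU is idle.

t=0: ready={A,C,G} → run A
t=1: ready={A,B,C,G} → run A
t=2: ready={A,B,C,G} → run A
t=3: ready={A,B,C,E,G} → run A
t=4: ready={B,C,D,E,G} → run E
t=5: ready={B,C,D,E,G} → run E
t=6: ready={B,C,D,E,G} → run E
t=7: ready={B,C,D,E,G} → run E
t=8: ready={B,C,D,E,G} → run E
t=9: ready={B,C,D,E,G} → run E
t=10: ready={B,C,D,G} → run D
t=11: ready={B,C,D,G} → run D
t=12: ready={B,C,D,G} → run D
t=13: ready={B,C,D,G} → run D
t=14: ready={B,C,G} → run B
t=15: ready={B,C,G} → run B
t=16: ready={B,C,G} → run B
t=17: ready={B,C,G} → run B
t=18: ready={B,C,G} → run B
t=19: ready={B,C,G} → run B
t=20: ready={B,C,G} → run B
t=21: ready={C,G} → run G
t=22: ready={C,G} → run G
t=23: ready={C,G} → run G
t=24: ready={C,G} → run G
t=25: ready={C,G} → run G
t=26: ready={C,G} → run G
t=27: ready={C,G} → run G
t=28: ready={C} → run C
t=29: ready={C} → run C
t=30: ready={C} → run C
t=31: ready={C} → run C
t=32: ready={C} → run C
t=33: ready={C} → run C
t=34: ready={C} → run C
t=35: (idle)
t=36: (idle)
t=37: (idle)
t=38: (idle)

running at tick 34 = C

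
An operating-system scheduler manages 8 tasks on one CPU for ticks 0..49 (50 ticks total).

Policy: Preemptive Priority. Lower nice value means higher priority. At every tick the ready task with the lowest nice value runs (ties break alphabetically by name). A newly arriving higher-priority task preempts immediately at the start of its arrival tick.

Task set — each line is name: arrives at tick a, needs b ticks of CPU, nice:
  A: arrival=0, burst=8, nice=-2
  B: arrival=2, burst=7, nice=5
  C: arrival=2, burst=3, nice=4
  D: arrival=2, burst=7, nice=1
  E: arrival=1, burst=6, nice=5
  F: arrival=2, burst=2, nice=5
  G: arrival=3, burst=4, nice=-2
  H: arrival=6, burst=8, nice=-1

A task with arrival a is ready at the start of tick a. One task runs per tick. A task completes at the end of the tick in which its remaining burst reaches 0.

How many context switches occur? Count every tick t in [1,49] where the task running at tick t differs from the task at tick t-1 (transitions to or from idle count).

t=0: ready={A} → run A
t=1: ready={A,E} → run A
t=2: ready={A,B,C,D,E,F} → run A
t=3: ready={A,B,C,D,E,F,G} → run A
t=4: ready={A,B,C,D,E,F,G} → run A
t=5: ready={A,B,C,D,E,F,G} → run A
t=6: ready={A,B,C,D,E,F,G,H} → run A
t=7: ready={A,B,C,D,E,F,G,H} → run A
t=8: ready={B,C,D,E,F,G,H} → run G
t=9: ready={B,C,D,E,F,G,H} → run G
t=10: ready={B,C,D,E,F,G,H} → run G
t=11: ready={B,C,D,E,F,G,H} → run G
t=12: ready={B,C,D,E,F,H} → run H
t=13: ready={B,C,D,E,F,H} → run H
t=14: ready={B,C,D,E,F,H} → run H
t=15: ready={B,C,D,E,F,H} → run H
t=16: ready={B,C,D,E,F,H} → run H
t=17: ready={B,C,D,E,F,H} → run H
t=18: ready={B,C,D,E,F,H} → run H
t=19: ready={B,C,D,E,F,H} → run H
t=20: ready={B,C,D,E,F} → run D
t=21: ready={B,C,D,E,F} → run D
t=22: ready={B,C,D,E,F} → run D
t=23: ready={B,C,D,E,F} → run D
t=24: ready={B,C,D,E,F} → run D
t=25: ready={B,C,D,E,F} → run D
t=26: ready={B,C,D,E,F} → run D
t=27: ready={B,C,E,F} → run C
t=28: ready={B,C,E,F} → run C
t=29: ready={B,C,E,F} → run C
t=30: ready={B,E,F} → run B
t=31: ready={B,E,F} → run B
t=32: ready={B,E,F} → run B
t=33: ready={B,E,F} → run B
t=34: ready={B,E,F} → run B
t=35: ready={B,E,F} → run B
t=36: ready={B,E,F} → run B
t=37: ready={E,F} → run E
t=38: ready={E,F} → run E
t=39: ready={E,F} → run E
t=40: ready={E,F} → run E
t=41: ready={E,F} → run E
t=42: ready={E,F} → run E
t=43: ready={F} → run F
t=44: ready={F} → run F
t=45: (idle)
t=46: (idle)
t=47: (idle)
t=48: (idle)
t=49: (idle)

context switches = 8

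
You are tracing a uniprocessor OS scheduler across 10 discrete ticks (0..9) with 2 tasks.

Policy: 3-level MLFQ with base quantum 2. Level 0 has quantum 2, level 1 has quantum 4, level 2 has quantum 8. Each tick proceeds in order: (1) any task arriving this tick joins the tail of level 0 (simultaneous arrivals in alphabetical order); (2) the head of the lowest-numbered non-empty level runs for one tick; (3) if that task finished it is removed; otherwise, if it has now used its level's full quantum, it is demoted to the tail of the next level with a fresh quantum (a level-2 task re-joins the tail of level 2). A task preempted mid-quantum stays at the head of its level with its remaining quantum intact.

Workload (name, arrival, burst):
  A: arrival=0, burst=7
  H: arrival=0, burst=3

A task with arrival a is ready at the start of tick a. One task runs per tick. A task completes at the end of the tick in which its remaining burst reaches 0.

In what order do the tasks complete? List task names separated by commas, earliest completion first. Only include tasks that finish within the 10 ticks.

t=0: L0/L1/L2 = AH/-/- → run A
t=1: L0/L1/L2 = AH/-/- → run A
t=2: L0/L1/L2 = H/A/- → run H
t=3: L0/L1/L2 = H/A/- → run H
t=4: L0/L1/L2 = -/AH/- → run A
t=5: L0/L1/L2 = -/AH/- → run A
t=6: L0/L1/L2 = -/AH/- → run A
t=7: L0/L1/L2 = -/AH/- → run A
t=8: L0/L1/L2 = -/H/A → run H
t=9: L0/L1/L2 = -/-/A → run A

completion order = H, A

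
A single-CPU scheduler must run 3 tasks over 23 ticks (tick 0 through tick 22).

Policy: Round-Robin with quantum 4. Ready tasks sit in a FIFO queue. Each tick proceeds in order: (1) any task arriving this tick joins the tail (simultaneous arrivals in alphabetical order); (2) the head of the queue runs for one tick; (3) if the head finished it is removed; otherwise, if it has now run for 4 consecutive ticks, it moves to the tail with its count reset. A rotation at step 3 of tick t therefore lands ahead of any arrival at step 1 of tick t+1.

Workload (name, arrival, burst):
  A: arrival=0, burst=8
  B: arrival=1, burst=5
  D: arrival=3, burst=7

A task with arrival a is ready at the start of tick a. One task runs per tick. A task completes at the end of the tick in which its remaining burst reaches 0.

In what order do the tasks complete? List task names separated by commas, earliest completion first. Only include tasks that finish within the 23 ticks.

t=0: queue=[A] q_used=0 → run A
t=1: queue=[A,B] q_used=1 → run A
t=2: queue=[A,B] q_used=2 → run A
t=3: queue=[A,B,D] q_used=3 → run A
t=4: queue=[B,D,A] q_used=0 → run B
t=5: queue=[B,D,A] q_used=1 → run B
t=6: queue=[B,D,A] q_used=2 → run B
t=7: queue=[B,D,A] q_used=3 → run B
t=8: queue=[D,A,B] q_used=0 → run D
t=9: queue=[D,A,B] q_used=1 → run D
t=10: queue=[D,A,B] q_used=2 → run D
t=11: queue=[D,A,B] q_used=3 → run D
t=12: queue=[A,B,D] q_used=0 → run A
t=13: queue=[A,B,D] q_used=1 → run A
t=14: queue=[A,B,D] q_used=2 → run A
t=15: queue=[A,B,D] q_used=3 → run A
t=16: queue=[B,D] q_used=0 → run B
t=17: queue=[D] q_used=0 → run D
t=18: queue=[D] q_used=1 → run D
t=19: queue=[D] q_used=2 → run D
t=20: (idle)
t=21: (idle)
t=22: (idle)

completion order = A, B, D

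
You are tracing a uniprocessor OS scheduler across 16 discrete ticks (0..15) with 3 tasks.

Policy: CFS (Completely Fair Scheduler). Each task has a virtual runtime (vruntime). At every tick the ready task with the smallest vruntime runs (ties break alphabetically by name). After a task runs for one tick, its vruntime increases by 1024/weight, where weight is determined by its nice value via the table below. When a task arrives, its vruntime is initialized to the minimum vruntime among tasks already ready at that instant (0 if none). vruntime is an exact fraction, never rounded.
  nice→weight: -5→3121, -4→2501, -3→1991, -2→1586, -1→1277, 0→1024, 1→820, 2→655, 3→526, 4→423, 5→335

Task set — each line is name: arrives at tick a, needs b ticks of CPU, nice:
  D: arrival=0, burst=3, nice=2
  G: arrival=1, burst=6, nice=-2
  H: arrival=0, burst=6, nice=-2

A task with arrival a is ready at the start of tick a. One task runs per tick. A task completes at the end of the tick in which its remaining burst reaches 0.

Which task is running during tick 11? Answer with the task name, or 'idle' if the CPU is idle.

running at tick 11 = H

t=0: vr[D=0 H=0] → run D
t=1: vr[D=1024/655 G=0 H=0] → run G
t=2: vr[D=1024/655 G=512/793 H=0] → run H
t=3: vr[D=1024/655 G=512/793 H=512/793] → run G
t=4: vr[D=1024/655 G=1024/793 H=512/793] → run H
t=5: vr[D=1024/655 G=1024/793 H=1024/793] → run G
t=6: vr[D=1024/655 G=1536/793 H=1024/793] → run H
t=7: vr[D=1024/655 G=1536/793 H=1536/793] → run D
t=8: vr[D=2048/655 G=1536/793 H=1536/793] → run G
t=9: vr[D=2048/655 G=2048/793 H=1536/793] → run H
t=10: vr[D=2048/655 G=2048/793 H=2048/793] → run G
t=11: vr[D=2048/655 G=2560/793 H=2048/793] → run H
t=12: vr[D=2048/655 G=2560/793 H=2560/793] → run D
t=13: vr[G=2560/793 H=2560/793] → run G
t=14: vr[H=2560/793] → run H
t=15: (idle)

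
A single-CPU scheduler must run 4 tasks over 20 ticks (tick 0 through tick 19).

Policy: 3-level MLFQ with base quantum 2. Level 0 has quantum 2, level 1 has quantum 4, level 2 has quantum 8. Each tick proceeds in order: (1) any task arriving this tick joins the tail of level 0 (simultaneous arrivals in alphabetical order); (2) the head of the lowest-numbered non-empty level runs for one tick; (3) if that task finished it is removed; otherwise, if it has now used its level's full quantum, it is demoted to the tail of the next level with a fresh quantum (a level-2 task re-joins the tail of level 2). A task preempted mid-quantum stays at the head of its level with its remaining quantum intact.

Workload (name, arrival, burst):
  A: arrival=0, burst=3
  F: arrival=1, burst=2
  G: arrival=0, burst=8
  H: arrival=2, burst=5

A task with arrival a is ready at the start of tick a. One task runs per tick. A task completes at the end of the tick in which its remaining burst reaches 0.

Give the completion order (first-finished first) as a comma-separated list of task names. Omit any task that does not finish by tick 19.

t=0: L0/L1/L2 = AG/-/- → run A
t=1: L0/L1/L2 = AGF/-/- → run A
t=2: L0/L1/L2 = GFH/A/- → run G
t=3: L0/L1/L2 = GFH/A/- → run G
t=4: L0/L1/L2 = FH/AG/- → run F
t=5: L0/L1/L2 = FH/AG/- → run F
t=6: L0/L1/L2 = H/AG/- → run H
t=7: L0/L1/L2 = H/AG/- → run H
t=8: L0/L1/L2 = -/AGH/- → run A
t=9: L0/L1/L2 = -/GH/- → run G
t=10: L0/L1/L2 = -/GH/- → run G
t=11: L0/L1/L2 = -/GH/- → run G
t=12: L0/L1/L2 = -/GH/- → run G
t=13: L0/L1/L2 = -/H/G → run H
t=14: L0/L1/L2 = -/H/G → run H
t=15: L0/L1/L2 = -/H/G → run H
t=16: L0/L1/L2 = -/-/G → run G
t=17: L0/L1/L2 = -/-/G → run G
t=18: (idle)
t=19: (idle)

completion order = F, A, H, G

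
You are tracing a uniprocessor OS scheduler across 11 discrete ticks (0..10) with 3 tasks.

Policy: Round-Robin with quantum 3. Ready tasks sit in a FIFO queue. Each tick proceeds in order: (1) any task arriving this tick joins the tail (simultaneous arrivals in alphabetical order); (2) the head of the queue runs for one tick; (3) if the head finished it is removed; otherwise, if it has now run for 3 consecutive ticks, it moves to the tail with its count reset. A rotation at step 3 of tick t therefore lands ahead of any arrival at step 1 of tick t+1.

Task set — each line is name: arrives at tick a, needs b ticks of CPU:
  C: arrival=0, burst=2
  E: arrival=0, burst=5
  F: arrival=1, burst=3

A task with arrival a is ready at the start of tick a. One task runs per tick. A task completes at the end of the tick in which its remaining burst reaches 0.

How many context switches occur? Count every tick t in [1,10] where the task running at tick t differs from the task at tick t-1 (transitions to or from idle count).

context switches = 4

t=0: queue=[C,E] q_used=0 → run C
t=1: queue=[C,E,F] q_used=1 → run C
t=2: queue=[E,F] q_used=0 → run E
t=3: queue=[E,F] q_used=1 → run E
t=4: queue=[E,F] q_used=2 → run E
t=5: queue=[F,E] q_used=0 → run F
t=6: queue=[F,E] q_used=1 → run F
t=7: queue=[F,E] q_used=2 → run F
t=8: queue=[E] q_used=0 → run E
t=9: queue=[E] q_used=1 → run E
t=10: (idle)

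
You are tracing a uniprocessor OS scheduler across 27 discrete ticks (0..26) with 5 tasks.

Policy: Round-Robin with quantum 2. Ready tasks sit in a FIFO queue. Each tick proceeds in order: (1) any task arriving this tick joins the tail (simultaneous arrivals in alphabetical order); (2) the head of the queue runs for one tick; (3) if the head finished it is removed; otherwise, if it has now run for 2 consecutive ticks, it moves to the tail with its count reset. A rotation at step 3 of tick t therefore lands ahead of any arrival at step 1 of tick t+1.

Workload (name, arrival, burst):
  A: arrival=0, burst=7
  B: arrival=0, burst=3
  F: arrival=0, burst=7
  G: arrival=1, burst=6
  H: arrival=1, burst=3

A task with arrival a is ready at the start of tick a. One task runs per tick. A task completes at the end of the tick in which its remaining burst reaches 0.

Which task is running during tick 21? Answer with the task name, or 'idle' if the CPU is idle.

running at tick 21 = F

t=0: queue=[A,B,F] q_used=0 → run A
t=1: queue=[A,B,F,G,H] q_used=1 → run A
t=2: queue=[B,F,G,H,A] q_used=0 → run B
t=3: queue=[B,F,G,H,A] q_used=1 → run B
t=4: queue=[F,G,H,A,B] q_used=0 → run F
t=5: queue=[F,G,H,A,B] q_used=1 → run F
t=6: queue=[G,H,A,B,F] q_used=0 → run G
t=7: queue=[G,H,A,B,F] q_used=1 → run G
t=8: queue=[H,A,B,F,G] q_used=0 → run H
t=9: queue=[H,A,B,F,G] q_used=1 → run H
t=10: queue=[A,B,F,G,H] q_used=0 → run A
t=11: queue=[A,B,F,G,H] q_used=1 → run A
t=12: queue=[B,F,G,H,A] q_used=0 → run B
t=13: queue=[F,G,H,A] q_used=0 → run F
t=14: queue=[F,G,H,A] q_used=1 → run F
t=15: queue=[G,H,A,F] q_used=0 → run G
t=16: queue=[G,H,A,F] q_used=1 → run G
t=17: queue=[H,A,F,G] q_used=0 → run H
t=18: queue=[A,F,G] q_used=0 → run A
t=19: queue=[A,F,G] q_used=1 → run A
t=20: queue=[F,G,A] q_used=0 → run F
t=21: queue=[F,G,A] q_used=1 → run F
t=22: queue=[G,A,F] q_used=0 → run G
t=23: queue=[G,A,F] q_used=1 → run G
t=24: queue=[A,F] q_used=0 → run A
t=25: queue=[F] q_used=0 → run F
t=26: (idle)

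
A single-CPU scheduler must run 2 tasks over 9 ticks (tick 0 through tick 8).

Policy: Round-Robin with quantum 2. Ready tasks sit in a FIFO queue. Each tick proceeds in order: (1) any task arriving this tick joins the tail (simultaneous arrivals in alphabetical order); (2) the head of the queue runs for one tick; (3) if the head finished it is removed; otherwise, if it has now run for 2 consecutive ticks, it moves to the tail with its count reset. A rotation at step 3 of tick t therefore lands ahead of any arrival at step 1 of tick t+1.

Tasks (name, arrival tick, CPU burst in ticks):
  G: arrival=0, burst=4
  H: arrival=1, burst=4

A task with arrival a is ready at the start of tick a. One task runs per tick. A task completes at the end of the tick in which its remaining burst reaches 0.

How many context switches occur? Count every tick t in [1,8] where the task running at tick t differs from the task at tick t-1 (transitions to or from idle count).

t=0: queue=[G] q_used=0 → run G
t=1: queue=[G,H] q_used=1 → run G
t=2: queue=[H,G] q_used=0 → run H
t=3: queue=[H,G] q_used=1 → run H
t=4: queue=[G,H] q_used=0 → run G
t=5: queue=[G,H] q_used=1 → run G
t=6: queue=[H] q_used=0 → run H
t=7: queue=[H] q_used=1 → run H
t=8: (idle)

context switches = 4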